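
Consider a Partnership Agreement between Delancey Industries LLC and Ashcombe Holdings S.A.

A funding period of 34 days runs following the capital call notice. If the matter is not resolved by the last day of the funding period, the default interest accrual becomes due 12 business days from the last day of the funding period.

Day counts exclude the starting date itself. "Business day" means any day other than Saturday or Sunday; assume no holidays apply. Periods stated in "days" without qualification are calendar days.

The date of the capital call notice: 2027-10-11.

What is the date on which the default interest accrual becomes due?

The last day of the funding period: 2027-10-11 + 34 days = 2027-11-14.
From Sunday, 2027-11-14, 12 business days (Nov 15, Nov 16, Nov 17, Nov 18, …, Nov 26, Nov 29, Nov 30, skipping weekends) brings us to Tuesday, 2027-11-30, which is the date on which the default interest accrual becomes due.

2027-11-30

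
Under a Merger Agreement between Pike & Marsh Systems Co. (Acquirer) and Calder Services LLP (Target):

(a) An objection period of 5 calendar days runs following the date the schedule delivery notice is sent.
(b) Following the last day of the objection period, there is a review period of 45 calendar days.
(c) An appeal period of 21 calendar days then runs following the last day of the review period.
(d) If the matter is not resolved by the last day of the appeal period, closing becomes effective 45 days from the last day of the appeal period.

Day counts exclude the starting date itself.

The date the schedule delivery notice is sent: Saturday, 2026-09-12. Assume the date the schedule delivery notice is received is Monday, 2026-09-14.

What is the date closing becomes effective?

Adding 5 calendar days to 2026-09-12 gives 2026-09-17, which is the last day of the objection period.
The last day of the review period: 45 calendar days after 2026-09-17 is 2026-11-01.
The last day of the appeal period: 2026-11-01 + 21 days = 2026-11-22.
The date closing becomes effective: 2026-11-22 + 45 days = 2027-01-06.

2027-01-06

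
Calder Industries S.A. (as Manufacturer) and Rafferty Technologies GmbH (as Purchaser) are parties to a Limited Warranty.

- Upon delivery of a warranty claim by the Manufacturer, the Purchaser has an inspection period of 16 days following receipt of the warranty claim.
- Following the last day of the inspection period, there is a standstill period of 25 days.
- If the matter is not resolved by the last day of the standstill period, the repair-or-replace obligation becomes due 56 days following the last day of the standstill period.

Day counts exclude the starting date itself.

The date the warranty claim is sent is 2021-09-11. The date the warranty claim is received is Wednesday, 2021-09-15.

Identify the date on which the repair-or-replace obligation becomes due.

2021-12-21

The last day of the inspection period: 16 calendar days after 2021-09-15 is 2021-10-01.
The last day of the standstill period: 2021-10-01 + 25 days = 2021-10-26.
The date on which the repair-or-replace obligation becomes due: 2021-10-26 + 56 days = 2021-12-21.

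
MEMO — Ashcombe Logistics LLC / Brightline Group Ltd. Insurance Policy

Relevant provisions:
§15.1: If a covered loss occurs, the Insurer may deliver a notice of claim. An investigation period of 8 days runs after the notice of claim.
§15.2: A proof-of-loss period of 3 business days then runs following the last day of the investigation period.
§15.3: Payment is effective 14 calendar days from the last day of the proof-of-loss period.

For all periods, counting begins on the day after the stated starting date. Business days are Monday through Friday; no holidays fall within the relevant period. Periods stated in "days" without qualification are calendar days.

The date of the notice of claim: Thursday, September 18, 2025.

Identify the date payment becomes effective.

October 15, 2025

Adding 8 calendar days to September 18, 2025 gives September 26, 2025, which is the last day of the investigation period.
From Friday, September 26, 2025, 3 business days (Sep 29, Sep 30, Oct 1, skipping weekends) brings us to Wednesday, October 1, 2025, which is the last day of the proof-of-loss period.
The date payment becomes effective: October 1, 2025 + 14 days = October 15, 2025.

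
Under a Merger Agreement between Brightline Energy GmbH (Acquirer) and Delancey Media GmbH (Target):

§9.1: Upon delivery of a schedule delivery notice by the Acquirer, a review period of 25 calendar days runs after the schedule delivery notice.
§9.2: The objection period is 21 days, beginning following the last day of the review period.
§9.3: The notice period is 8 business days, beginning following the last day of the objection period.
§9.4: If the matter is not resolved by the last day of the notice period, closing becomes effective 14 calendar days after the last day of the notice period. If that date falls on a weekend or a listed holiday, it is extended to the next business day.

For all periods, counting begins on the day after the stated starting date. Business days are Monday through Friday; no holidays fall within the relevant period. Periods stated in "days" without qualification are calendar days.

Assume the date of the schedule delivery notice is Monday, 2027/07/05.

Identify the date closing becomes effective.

2027/09/15

The last day of the review period: 2027/07/05 + 25 days = 2027/07/30.
The last day of the objection period: 21 calendar days after 2027/07/30 is 2027/08/20.
The last day of the notice period: counting 8 business days from Friday, 2027/08/20 (Aug 23, Aug 24, Aug 25, Aug 26, Aug 27, Aug 30, Aug 31, Sep 1, skipping weekends) reaches Wednesday, 2027/09/01.
Adding 14 calendar days to 2027/09/01 gives 2027/09/15, which is the date closing becomes effective. 2027/09/15 is a Wednesday, so no roll-forward applies.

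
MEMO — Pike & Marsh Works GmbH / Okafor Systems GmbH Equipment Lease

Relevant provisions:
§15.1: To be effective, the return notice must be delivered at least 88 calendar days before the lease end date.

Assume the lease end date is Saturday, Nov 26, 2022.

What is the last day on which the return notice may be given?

Counting back 88 calendar days from Nov 26, 2022 gives Aug 30, 2022.

Aug 30, 2022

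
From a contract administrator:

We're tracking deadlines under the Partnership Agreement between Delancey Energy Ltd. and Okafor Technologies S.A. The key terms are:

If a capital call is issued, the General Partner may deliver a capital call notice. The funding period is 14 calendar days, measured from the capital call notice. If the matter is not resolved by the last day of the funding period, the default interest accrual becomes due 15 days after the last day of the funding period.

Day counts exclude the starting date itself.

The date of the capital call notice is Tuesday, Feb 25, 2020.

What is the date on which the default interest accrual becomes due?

Adding 14 calendar days to Feb 25, 2020 gives Mar 10, 2020, which is the last day of the funding period.
The date on which the default interest accrual becomes due: Mar 10, 2020 + 15 days = Mar 25, 2020.

Mar 25, 2020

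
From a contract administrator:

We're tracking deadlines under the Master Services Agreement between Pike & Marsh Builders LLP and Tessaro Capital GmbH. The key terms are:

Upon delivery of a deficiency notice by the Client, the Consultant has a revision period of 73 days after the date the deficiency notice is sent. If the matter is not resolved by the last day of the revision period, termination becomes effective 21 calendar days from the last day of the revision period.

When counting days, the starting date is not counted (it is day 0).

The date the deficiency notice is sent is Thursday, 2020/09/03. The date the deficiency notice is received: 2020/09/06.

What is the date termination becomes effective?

The last day of the revision period: 73 calendar days after 2020/09/03 is 2020/11/15.
The date termination becomes effective: 21 calendar days after 2020/11/15 is 2020/12/06.

2020/12/06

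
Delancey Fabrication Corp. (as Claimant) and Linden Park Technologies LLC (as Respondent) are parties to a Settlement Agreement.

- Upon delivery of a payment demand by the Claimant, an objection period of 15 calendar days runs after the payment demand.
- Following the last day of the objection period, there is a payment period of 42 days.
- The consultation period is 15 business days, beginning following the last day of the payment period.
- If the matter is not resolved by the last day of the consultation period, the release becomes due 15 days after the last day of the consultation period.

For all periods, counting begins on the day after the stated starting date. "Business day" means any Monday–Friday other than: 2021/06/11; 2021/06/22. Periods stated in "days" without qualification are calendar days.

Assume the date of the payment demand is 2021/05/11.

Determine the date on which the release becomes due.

2021/08/12

The last day of the objection period: 15 calendar days after 2021/05/11 is 2021/05/26.
The last day of the payment period: 2021/05/26 + 42 days = 2021/07/07.
The last day of the consultation period: counting 15 business days from Wednesday, 2021/07/07 (Jul 8, Jul 9, Jul 12, Jul 13, …, Jul 26, Jul 27, Jul 28, skipping weekends) reaches Wednesday, 2021/07/28.
Adding 15 calendar days to 2021/07/28 gives 2021/08/12, which is the date on which the release becomes due.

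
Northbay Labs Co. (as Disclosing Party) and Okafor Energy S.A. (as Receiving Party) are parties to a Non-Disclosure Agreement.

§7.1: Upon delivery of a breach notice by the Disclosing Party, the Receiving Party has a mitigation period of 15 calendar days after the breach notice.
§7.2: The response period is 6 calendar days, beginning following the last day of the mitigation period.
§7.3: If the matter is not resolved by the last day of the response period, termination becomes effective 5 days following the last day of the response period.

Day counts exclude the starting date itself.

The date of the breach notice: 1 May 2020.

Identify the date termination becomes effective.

Adding 15 calendar days to 1 May 2020 gives 16 May 2020, which is the last day of the mitigation period.
Adding 6 calendar days to 16 May 2020 gives 22 May 2020, which is the last day of the response period.
The date termination becomes effective: 5 calendar days after 22 May 2020 is 27 May 2020.

27 May 2020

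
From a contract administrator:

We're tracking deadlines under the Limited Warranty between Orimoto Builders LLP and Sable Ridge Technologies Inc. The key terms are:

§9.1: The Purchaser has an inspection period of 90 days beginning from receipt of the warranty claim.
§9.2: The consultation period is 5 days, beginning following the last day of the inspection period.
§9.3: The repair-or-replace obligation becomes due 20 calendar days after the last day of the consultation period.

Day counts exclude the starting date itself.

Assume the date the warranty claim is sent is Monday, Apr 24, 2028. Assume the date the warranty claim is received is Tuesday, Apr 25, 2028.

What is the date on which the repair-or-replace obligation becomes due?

Aug 18, 2028

The last day of the inspection period: 90 calendar days after Apr 25, 2028 is Jul 24, 2028.
Adding 5 calendar days to Jul 24, 2028 gives Jul 29, 2028, which is the last day of the consultation period.
The date on which the repair-or-replace obligation becomes due: Jul 29, 2028 + 20 days = Aug 18, 2028.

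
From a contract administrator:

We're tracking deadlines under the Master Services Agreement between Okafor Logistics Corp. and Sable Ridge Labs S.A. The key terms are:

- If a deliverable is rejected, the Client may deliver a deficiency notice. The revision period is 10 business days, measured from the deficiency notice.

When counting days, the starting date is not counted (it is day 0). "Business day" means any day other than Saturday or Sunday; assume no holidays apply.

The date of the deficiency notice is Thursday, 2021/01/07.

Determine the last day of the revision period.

2021/01/21

From Thursday, 2021/01/07, 10 business days (Jan 8, Jan 11, Jan 12, Jan 13, Jan 14, Jan 15, Jan 18, Jan 19, Jan 20, Jan 21, skipping weekends) brings us to Thursday, 2021/01/21, which is the last day of the revision period.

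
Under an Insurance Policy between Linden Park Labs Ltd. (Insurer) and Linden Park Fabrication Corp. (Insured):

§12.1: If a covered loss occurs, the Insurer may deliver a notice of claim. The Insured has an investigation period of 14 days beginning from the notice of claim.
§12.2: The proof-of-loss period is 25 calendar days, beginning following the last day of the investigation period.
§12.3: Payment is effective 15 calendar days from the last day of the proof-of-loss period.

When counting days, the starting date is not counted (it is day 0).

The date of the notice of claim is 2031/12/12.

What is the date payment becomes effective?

2032/02/04

The last day of the investigation period: 2031/12/12 + 14 days = 2031/12/26.
The last day of the proof-of-loss period: 2031/12/26 + 25 days = 2032/01/20.
The date payment becomes effective: 15 calendar days after 2032/01/20 is 2032/02/04.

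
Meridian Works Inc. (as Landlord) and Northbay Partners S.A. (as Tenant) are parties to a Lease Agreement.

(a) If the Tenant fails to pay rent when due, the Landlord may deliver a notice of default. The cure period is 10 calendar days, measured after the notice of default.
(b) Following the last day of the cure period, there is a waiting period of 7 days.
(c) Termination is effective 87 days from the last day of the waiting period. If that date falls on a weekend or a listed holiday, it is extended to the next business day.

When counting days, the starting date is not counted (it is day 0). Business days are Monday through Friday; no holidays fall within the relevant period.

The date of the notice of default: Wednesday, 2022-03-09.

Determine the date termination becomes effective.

The last day of the cure period: 10 calendar days after 2022-03-09 is 2022-03-19.
The last day of the waiting period: 2022-03-19 + 7 days = 2022-03-26.
The date termination becomes effective: 2022-03-26 + 87 days = 2022-06-21. 2022-06-21 is a Tuesday, so no roll-forward applies.

2022-06-21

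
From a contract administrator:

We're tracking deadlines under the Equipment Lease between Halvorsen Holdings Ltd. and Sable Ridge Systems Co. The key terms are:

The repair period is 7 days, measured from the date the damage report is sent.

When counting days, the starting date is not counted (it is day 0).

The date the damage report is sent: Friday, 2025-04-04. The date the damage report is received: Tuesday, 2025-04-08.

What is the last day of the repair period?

The last day of the repair period: 7 calendar days after 2025-04-04 is 2025-04-11.

2025-04-11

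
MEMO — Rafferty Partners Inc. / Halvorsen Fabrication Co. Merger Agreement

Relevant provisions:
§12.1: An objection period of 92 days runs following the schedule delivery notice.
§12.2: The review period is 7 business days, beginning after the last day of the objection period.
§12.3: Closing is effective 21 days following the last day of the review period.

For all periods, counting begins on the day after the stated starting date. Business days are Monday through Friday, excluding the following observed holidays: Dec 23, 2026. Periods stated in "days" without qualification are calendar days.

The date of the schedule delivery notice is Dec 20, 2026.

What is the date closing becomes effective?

Apr 21, 2027

The last day of the objection period: 92 calendar days after Dec 20, 2026 is Mar 22, 2027.
The last day of the review period: 7 business days after Monday, Mar 22, 2027, skipping weekends — Mar 23, Mar 24, Mar 25, Mar 26, Mar 29, Mar 30, Mar 31 — lands on Wednesday, Mar 31, 2027.
The date closing becomes effective: 21 calendar days after Mar 31, 2027 is Apr 21, 2027.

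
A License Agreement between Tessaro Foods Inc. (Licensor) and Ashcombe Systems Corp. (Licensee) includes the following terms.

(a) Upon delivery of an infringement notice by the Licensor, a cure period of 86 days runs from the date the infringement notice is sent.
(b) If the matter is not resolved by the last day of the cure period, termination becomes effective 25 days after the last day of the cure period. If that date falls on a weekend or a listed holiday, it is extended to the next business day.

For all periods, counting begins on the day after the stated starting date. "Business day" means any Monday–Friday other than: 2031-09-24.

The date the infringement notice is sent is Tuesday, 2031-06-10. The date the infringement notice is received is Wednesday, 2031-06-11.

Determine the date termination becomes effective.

The last day of the cure period: 86 calendar days after 2031-06-10 is 2031-09-04.
Adding 25 calendar days to 2031-09-04 gives 2031-09-29, which is the date termination becomes effective. 2031-09-29 is a Monday and is not a listed holiday, so no roll-forward applies.

2031-09-29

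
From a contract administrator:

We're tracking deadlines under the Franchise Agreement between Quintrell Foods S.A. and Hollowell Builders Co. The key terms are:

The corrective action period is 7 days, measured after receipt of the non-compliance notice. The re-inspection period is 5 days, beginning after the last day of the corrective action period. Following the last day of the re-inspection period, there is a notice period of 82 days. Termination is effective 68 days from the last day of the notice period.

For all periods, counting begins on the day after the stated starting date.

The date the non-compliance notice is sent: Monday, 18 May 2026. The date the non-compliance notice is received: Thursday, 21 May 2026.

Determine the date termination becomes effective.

30 October 2026

The last day of the corrective action period: 7 calendar days after 21 May 2026 is 28 May 2026.
The last day of the re-inspection period: 5 calendar days after 28 May 2026 is 2 June 2026.
The last day of the notice period: 2 June 2026 + 82 days = 23 August 2026.
The date termination becomes effective: 68 calendar days after 23 August 2026 is 30 October 2026.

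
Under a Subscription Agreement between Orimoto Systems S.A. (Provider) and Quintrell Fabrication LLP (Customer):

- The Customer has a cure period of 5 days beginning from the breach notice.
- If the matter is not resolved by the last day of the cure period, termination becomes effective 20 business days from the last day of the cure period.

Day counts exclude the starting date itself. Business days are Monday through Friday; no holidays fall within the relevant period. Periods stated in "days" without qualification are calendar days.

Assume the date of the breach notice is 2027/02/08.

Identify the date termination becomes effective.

The last day of the cure period: 2027/02/08 + 5 days = 2027/02/13.
The date termination becomes effective: 20 business days after Saturday, 2027/02/13, skipping weekends — Feb 15, Feb 16, Feb 17, Feb 18, …, Mar 10, Mar 11, Mar 12 — lands on Friday, 2027/03/12.

2027/03/12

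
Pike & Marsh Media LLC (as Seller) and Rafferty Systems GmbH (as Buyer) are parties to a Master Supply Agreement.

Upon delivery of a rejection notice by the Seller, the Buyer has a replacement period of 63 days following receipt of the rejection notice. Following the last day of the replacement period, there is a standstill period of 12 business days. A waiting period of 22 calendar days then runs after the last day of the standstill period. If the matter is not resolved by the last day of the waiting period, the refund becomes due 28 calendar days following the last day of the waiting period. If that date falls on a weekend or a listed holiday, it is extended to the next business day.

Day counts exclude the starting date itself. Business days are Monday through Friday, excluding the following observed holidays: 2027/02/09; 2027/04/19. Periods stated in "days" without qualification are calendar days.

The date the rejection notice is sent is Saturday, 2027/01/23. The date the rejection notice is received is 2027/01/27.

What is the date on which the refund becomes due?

2027/06/07

The last day of the replacement period: 63 calendar days after 2027/01/27 is 2027/03/31.
The last day of the standstill period: counting 12 business days from Wednesday, 2027/03/31 (Apr 1, Apr 2, Apr 5, Apr 6, …, Apr 14, Apr 15, Apr 16, skipping weekends) reaches Friday, 2027/04/16.
Adding 22 calendar days to 2027/04/16 gives 2027/05/08, which is the last day of the waiting period.
The date on which the refund becomes due: 2027/05/08 + 28 days = 2027/06/05. That falls on a Saturday, so it rolls to the next business day, Monday, 2027/06/07.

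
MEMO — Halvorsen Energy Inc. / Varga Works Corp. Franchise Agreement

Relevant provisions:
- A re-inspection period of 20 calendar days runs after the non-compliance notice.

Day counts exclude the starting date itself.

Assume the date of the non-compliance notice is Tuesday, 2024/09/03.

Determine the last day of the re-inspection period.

2024/09/23

The last day of the re-inspection period: 2024/09/03 + 20 days = 2024/09/23.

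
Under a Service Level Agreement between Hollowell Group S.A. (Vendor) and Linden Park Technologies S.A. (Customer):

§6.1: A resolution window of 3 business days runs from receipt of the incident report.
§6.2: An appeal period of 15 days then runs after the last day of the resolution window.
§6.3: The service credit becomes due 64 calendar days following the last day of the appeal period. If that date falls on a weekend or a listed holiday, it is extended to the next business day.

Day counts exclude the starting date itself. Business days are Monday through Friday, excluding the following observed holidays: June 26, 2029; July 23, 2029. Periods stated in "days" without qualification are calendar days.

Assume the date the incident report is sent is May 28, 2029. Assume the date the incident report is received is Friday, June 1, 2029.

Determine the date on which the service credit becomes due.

August 24, 2029

The last day of the resolution window: 3 business days after Friday, June 1, 2029, skipping weekends — Jun 4, Jun 5, Jun 6 — lands on Wednesday, June 6, 2029.
The last day of the appeal period: 15 calendar days after June 6, 2029 is June 21, 2029.
Adding 64 calendar days to June 21, 2029 gives August 24, 2029, which is the date on which the service credit becomes due. August 24, 2029 is a Friday and is not a listed holiday, so no roll-forward applies.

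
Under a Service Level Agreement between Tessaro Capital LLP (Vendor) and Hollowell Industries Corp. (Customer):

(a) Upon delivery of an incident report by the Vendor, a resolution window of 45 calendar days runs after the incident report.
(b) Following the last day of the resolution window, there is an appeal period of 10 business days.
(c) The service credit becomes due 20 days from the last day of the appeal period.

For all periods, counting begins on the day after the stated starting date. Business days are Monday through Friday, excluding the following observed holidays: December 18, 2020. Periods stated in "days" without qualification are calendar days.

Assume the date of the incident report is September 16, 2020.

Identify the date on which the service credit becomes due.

Adding 45 calendar days to September 16, 2020 gives October 31, 2020, which is the last day of the resolution window.
The last day of the appeal period: 10 business days after Saturday, October 31, 2020, skipping weekends — Nov 2, Nov 3, Nov 4, Nov 5, Nov 6, Nov 9, Nov 10, Nov 11, Nov 12, Nov 13 — lands on Friday, November 13, 2020.
Adding 20 calendar days to November 13, 2020 gives December 3, 2020, which is the date on which the service credit becomes due.

December 3, 2020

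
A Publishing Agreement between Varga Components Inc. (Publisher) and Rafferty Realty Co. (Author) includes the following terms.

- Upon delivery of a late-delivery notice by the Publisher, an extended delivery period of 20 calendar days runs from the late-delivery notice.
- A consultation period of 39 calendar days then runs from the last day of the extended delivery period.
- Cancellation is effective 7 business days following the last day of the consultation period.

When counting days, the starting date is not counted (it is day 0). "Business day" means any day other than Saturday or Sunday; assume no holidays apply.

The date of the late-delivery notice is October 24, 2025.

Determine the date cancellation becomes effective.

Adding 20 calendar days to October 24, 2025 gives November 13, 2025, which is the last day of the extended delivery period.
Adding 39 calendar days to November 13, 2025 gives December 22, 2025, which is the last day of the consultation period.
From Monday, December 22, 2025, 7 business days (Dec 23, Dec 24, Dec 25, Dec 26, Dec 29, Dec 30, Dec 31, skipping weekends) brings us to Wednesday, December 31, 2025, which is the date cancellation becomes effective.

December 31, 2025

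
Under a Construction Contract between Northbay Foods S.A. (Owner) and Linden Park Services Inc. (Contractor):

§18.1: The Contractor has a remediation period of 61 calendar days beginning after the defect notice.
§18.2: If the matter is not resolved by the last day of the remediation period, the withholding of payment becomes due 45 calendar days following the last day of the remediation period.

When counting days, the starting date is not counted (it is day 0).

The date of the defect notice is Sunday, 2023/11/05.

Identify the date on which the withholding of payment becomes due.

2024/02/19

Adding 61 calendar days to 2023/11/05 gives 2024/01/05, which is the last day of the remediation period.
Adding 45 calendar days to 2024/01/05 gives 2024/02/19, which is the date on which the withholding of payment becomes due.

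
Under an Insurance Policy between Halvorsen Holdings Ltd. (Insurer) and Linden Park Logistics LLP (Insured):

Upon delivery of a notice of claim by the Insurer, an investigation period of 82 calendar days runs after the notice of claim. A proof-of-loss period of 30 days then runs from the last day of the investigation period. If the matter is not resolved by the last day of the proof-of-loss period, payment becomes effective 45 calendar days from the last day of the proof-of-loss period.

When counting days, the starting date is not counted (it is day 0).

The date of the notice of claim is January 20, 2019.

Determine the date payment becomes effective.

June 26, 2019

Adding 82 calendar days to January 20, 2019 gives April 12, 2019, which is the last day of the investigation period.
The last day of the proof-of-loss period: April 12, 2019 + 30 days = May 12, 2019.
Adding 45 calendar days to May 12, 2019 gives June 26, 2019, which is the date payment becomes effective.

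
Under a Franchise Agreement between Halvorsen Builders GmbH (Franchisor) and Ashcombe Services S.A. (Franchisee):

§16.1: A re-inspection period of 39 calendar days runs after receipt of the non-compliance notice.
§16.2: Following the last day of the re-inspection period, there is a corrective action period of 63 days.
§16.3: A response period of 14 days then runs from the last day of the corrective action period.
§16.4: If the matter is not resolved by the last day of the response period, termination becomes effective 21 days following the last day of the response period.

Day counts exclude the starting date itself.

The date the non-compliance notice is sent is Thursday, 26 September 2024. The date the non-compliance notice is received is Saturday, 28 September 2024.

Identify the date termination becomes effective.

12 February 2025

Adding 39 calendar days to 28 September 2024 gives 6 November 2024, which is the last day of the re-inspection period.
The last day of the corrective action period: 6 November 2024 + 63 days = 8 January 2025.
Adding 14 calendar days to 8 January 2025 gives 22 January 2025, which is the last day of the response period.
The date termination becomes effective: 21 calendar days after 22 January 2025 is 12 February 2025.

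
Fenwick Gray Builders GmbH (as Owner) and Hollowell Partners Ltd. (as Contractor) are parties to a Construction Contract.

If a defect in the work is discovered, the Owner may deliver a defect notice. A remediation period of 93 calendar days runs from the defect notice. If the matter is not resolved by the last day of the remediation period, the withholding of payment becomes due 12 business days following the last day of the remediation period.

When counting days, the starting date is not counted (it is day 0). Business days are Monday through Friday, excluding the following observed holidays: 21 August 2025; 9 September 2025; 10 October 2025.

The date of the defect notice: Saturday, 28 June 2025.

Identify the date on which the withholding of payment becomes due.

16 October 2025

The last day of the remediation period: 28 June 2025 + 93 days = 29 September 2025.
The date on which the withholding of payment becomes due: 12 business days after Monday, 29 September 2025, skipping weekends and the listed holiday on Oct 10 — Sep 30, Oct 1, Oct 2, Oct 3, …, Oct 14, Oct 15, Oct 16 — lands on Thursday, 16 October 2025.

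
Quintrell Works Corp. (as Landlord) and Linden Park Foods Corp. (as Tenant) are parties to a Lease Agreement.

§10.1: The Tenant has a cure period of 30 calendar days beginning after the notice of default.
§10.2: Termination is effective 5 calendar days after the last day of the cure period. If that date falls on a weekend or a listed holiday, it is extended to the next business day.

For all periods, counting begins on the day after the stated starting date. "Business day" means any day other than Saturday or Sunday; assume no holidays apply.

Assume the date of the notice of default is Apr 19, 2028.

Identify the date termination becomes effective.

Adding 30 calendar days to Apr 19, 2028 gives May 19, 2028, which is the last day of the cure period.
The date termination becomes effective: May 19, 2028 + 5 days = May 24, 2028. May 24, 2028 is a Wednesday, so no roll-forward applies.

May 24, 2028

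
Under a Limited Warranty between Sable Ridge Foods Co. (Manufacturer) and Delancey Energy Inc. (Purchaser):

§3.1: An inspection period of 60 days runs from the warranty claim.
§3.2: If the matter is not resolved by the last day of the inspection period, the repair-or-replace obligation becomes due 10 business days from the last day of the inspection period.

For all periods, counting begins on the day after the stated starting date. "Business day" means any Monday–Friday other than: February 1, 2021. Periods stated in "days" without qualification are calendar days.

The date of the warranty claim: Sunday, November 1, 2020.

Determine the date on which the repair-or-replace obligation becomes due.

January 14, 2021

The last day of the inspection period: November 1, 2020 + 60 days = December 31, 2020.
The date on which the repair-or-replace obligation becomes due: 10 business days after Thursday, December 31, 2020, skipping weekends — Jan 1, Jan 4, Jan 5, Jan 6, Jan 7, Jan 8, Jan 11, Jan 12, Jan 13, Jan 14 — lands on Thursday, January 14, 2021.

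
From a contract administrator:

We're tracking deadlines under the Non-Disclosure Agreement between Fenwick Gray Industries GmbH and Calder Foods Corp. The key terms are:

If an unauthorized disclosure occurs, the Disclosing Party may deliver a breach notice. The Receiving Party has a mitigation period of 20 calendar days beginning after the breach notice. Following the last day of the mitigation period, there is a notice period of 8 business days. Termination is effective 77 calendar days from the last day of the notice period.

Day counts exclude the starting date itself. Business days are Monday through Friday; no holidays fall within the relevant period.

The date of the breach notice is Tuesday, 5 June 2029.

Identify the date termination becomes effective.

20 September 2029

Adding 20 calendar days to 5 June 2029 gives 25 June 2029, which is the last day of the mitigation period.
From Monday, 25 June 2029, 8 business days (Jun 26, Jun 27, Jun 28, Jun 29, Jul 2, Jul 3, Jul 4, Jul 5, skipping weekends) brings us to Thursday, 5 July 2029, which is the last day of the notice period.
The date termination becomes effective: 77 calendar days after 5 July 2029 is 20 September 2029.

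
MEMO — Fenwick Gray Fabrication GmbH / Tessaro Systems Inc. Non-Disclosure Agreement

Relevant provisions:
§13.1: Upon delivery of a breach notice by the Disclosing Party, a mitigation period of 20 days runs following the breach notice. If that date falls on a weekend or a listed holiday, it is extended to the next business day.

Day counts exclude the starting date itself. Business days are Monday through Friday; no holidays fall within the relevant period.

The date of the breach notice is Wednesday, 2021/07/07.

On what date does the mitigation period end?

2021/07/27

The last day of the mitigation period: 20 calendar days after 2021/07/07 is 2021/07/27. 2021/07/27 is a Tuesday, so no roll-forward applies.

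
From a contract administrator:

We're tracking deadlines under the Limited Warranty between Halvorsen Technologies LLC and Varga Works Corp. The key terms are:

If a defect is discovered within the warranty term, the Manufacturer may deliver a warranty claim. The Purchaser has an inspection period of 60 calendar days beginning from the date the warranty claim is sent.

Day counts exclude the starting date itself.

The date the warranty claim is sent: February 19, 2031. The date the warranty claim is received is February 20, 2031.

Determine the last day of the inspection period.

Adding 60 calendar days to February 19, 2031 gives April 20, 2031, which is the last day of the inspection period.

April 20, 2031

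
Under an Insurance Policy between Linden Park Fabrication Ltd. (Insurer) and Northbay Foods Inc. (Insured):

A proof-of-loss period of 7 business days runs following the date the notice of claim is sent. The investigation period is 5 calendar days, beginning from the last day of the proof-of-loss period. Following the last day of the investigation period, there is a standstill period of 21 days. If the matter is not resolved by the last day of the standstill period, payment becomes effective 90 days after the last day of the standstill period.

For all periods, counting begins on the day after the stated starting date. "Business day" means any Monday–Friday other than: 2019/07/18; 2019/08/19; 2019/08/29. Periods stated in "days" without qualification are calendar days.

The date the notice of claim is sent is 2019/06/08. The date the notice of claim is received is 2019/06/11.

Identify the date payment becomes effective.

2019/10/12

The last day of the proof-of-loss period: counting 7 business days from Saturday, 2019/06/08 (Jun 10, Jun 11, Jun 12, Jun 13, Jun 14, Jun 17, Jun 18, skipping weekends) reaches Tuesday, 2019/06/18.
The last day of the investigation period: 5 calendar days after 2019/06/18 is 2019/06/23.
The last day of the standstill period: 21 calendar days after 2019/06/23 is 2019/07/14.
The date payment becomes effective: 2019/07/14 + 90 days = 2019/10/12.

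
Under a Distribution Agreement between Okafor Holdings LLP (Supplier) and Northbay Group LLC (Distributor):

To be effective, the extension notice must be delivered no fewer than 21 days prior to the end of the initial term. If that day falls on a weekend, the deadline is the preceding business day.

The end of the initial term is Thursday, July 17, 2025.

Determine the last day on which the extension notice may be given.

July 17, 2025 minus 21 days is June 26, 2025. That is a Thursday, so no adjustment is needed.

June 26, 2025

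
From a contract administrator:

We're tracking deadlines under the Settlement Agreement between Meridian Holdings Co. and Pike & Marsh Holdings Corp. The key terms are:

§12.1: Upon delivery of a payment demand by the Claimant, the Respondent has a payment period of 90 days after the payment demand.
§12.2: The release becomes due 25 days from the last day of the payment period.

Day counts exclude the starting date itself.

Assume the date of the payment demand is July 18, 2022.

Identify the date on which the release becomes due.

The last day of the payment period: 90 calendar days after July 18, 2022 is October 16, 2022.
The date on which the release becomes due: October 16, 2022 + 25 days = November 10, 2022.

November 10, 2022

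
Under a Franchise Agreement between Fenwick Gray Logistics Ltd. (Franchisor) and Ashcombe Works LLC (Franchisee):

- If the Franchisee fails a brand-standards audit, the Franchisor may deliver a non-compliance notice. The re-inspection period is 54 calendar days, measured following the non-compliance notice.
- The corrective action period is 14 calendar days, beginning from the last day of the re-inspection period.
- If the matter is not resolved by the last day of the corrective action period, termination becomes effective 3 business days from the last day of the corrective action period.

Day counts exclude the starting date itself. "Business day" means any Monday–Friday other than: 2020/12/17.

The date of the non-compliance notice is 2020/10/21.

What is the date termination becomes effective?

Adding 54 calendar days to 2020/10/21 gives 2020/12/14, which is the last day of the re-inspection period.
The last day of the corrective action period: 2020/12/14 + 14 days = 2020/12/28.
The date termination becomes effective: counting 3 business days from Monday, 2020/12/28 (Dec 29, Dec 30, Dec 31, skipping weekends) reaches Thursday, 2020/12/31.

2020/12/31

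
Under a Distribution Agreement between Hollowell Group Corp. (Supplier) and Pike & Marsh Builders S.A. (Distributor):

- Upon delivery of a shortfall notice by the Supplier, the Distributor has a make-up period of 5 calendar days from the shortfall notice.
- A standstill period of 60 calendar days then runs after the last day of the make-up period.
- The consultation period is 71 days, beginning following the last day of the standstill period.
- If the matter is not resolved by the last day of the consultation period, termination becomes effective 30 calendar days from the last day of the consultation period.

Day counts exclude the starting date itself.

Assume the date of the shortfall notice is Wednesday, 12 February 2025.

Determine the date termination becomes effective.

28 July 2025

Adding 5 calendar days to 12 February 2025 gives 17 February 2025, which is the last day of the make-up period.
Adding 60 calendar days to 17 February 2025 gives 18 April 2025, which is the last day of the standstill period.
The last day of the consultation period: 18 April 2025 + 71 days = 28 June 2025.
The date termination becomes effective: 28 June 2025 + 30 days = 28 July 2025.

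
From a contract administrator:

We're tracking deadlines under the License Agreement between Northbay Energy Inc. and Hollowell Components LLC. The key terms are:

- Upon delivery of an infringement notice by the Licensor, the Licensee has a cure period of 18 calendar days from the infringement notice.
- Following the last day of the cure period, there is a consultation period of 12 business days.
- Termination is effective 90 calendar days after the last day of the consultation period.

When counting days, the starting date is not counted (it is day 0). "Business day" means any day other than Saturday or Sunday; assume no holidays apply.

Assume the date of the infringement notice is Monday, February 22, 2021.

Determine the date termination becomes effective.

June 28, 2021

The last day of the cure period: 18 calendar days after February 22, 2021 is March 12, 2021.
From Friday, March 12, 2021, 12 business days (Mar 15, Mar 16, Mar 17, Mar 18, …, Mar 26, Mar 29, Mar 30, skipping weekends) brings us to Tuesday, March 30, 2021, which is the last day of the consultation period.
Adding 90 calendar days to March 30, 2021 gives June 28, 2021, which is the date termination becomes effective.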